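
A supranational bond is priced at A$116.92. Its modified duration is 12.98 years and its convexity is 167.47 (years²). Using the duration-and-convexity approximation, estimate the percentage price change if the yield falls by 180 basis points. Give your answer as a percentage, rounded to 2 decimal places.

Duration effect: -D_mod·Δy = -12.98 × (-0.018) = +0.233640
Convexity effect: ½·C·(Δy)² = 0.5 × 167.47 × (-0.018)² = +0.02713014
ΔP/P ≈ +0.233640 + 0.02713014 = +0.26077014
= +26.077014%.

+26.08%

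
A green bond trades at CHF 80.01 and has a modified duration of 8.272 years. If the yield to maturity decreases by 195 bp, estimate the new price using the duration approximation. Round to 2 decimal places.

CHF 92.92

Duration approximation: ΔP/P ≈ -D_mod · Δy = -8.272 × (-0.0195) = +0.161304.
New price ≈ 80.01 × (1 + 0.161304) = 92.91593304.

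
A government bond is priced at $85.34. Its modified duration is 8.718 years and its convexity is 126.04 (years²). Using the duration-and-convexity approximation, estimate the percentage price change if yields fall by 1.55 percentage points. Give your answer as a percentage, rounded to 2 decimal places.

Duration effect: -D_mod·Δy = -8.718 × (-0.0155) = +0.135129
Convexity effect: ½·C·(Δy)² = 0.5 × 126.04 × (-0.0155)² = +0.015140555
ΔP/P ≈ +0.135129 + 0.015140555 = +0.150269555
= +15.0269555%.

+15.03%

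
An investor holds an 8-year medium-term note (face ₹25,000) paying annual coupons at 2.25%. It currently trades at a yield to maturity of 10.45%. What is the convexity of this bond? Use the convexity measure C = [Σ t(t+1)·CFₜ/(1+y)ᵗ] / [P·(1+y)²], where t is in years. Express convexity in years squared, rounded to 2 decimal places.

51.02

With y = 0.1045:
  t   CF        PV=CF/(1+0.1045)^t    t·PV        t(t+1)·PV
  1       562.50       509.2802       509.2802       1,018.5604
  2       562.50       461.0957       922.1914       2,766.5743
  3       562.50       417.4701     1,252.4103       5,009.6411
  4       562.50       377.9720     1,511.8881       7,559.4403
  5       562.50       342.2110     1,711.0548      10,266.3291
  6       562.50       309.8334     1,859.0003      13,013.0020
  7       562.50       280.5191     1,963.6339      15,709.0714
  8    25,562.50    11,541.9068    92,335.2545     831,017.2907
  Σ                 14,240.2883   102,064.7136     886,359.9093
P = 14,240.2883.
Convexity = Σ t(t+1)·PV / [P·(1+y)²] = 886,359.9093 / (14,240.2883 × 1.219920) = 51.02228.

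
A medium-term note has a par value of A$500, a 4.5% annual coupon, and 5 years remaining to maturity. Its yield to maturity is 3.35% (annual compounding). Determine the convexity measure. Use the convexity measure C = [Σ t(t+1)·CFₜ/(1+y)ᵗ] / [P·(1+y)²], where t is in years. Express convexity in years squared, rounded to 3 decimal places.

With y = 0.0335:
  t   CF        PV=CF/(1+0.0335)^t    t·PV        t(t+1)·PV
  1        22.50        21.7707        21.7707          43.5414
  2        22.50        21.0650        42.1300         126.3900
  3        22.50        20.3822        61.1466         244.5864
  4        22.50        19.7215        78.8861         394.4306
  5       522.50       443.1328     2,215.6640      13,293.9838
  Σ                    526.0722     2,419.5974      14,102.9322
P = 526.0722.
Convexity = Σ t(t+1)·PV / [P·(1+y)²] = 14,102.9322 / (526.0722 × 1.068122) = 25.09823.

25.098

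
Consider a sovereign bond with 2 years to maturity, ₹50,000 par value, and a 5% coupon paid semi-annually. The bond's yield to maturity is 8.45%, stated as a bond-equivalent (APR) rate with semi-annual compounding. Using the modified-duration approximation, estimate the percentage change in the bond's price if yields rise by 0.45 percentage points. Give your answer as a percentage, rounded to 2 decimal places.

-0.83%

Periodic yield y = 0.04225. Modified duration first:
  t   CF        PV=CF/(1+0.04225)^t    t·PV
  1     1,250.00     1,199.3284     1,199.3284
  2     1,250.00     1,150.7108     2,301.4217
  3     1,250.00     1,104.0641     3,312.1924
  4    51,250.00    43,431.6426   173,726.5703
  Σ                 46,885.7459   180,539.5127
P = 46,885.7459; D_Mac = 3.85063 half-year periods = 1.92531 yrs; D_mod = 1.92531/(1+0.04225) = 1.84727 yrs.
ΔP/P ≈ -D_mod · Δy = -1.84727 × (+0.0045) = -0.008313 = -0.8313%.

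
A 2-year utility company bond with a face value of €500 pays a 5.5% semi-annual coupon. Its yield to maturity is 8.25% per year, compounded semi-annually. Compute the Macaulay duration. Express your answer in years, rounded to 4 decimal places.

1.9188 years

Periodic yield y = 0.04125. Discount each cash flow and weight by its period:
  t   CF        PV=CF/(1+0.04125)^t    t·PV
  1        13.75        13.2053        13.2053
  2        13.75        12.6821        25.3643
  3        13.75        12.1797        36.5392
  4       513.75       437.0507     1,748.2026
  Σ                    475.1178     1,823.3114
Price P = Σ PV = 475.1178.
Macaulay duration = Σ(t·PV) / P = 1,823.3114 / 475.1178 = 3.83760 half-year periods.
In years: 3.83760 / 2 = 1.91880 years.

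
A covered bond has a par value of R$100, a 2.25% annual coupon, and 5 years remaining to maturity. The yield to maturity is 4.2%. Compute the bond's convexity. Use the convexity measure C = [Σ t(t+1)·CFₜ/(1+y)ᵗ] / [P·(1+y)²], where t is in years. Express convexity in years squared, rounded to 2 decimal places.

25.97

With y = 0.042:
  t   CF        PV=CF/(1+0.042)^t    t·PV        t(t+1)·PV
  1         2.25         2.1593         2.1593           4.3186
  2         2.25         2.0723         4.1445          12.4336
  3         2.25         1.9887         5.9662          23.8650
  4         2.25         1.9086         7.6343          38.1717
  5       102.25        83.2386       416.1930       2,497.1577
  Σ                     91.3675       436.0974       2,575.9467
P = 91.3675.
Convexity = Σ t(t+1)·PV / [P·(1+y)²] = 2,575.9467 / (91.3675 × 1.085764) = 25.96628.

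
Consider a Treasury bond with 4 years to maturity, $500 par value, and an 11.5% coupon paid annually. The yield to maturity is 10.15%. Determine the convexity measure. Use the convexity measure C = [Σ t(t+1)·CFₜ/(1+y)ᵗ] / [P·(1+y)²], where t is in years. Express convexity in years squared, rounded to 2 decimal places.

13.41

With y = 0.1015:
  t   CF        PV=CF/(1+0.1015)^t    t·PV        t(t+1)·PV
  1        57.50        52.2015        52.2015         104.4031
  2        57.50        47.3913        94.7826         284.3479
  3        57.50        43.0244       129.0731         516.2922
  4       557.50       378.7101     1,514.8403       7,574.2016
  Σ                    521.3273     1,790.8976       8,479.2449
P = 521.3273.
Convexity = Σ t(t+1)·PV / [P·(1+y)²] = 8,479.2449 / (521.3273 × 1.213302) = 13.40534.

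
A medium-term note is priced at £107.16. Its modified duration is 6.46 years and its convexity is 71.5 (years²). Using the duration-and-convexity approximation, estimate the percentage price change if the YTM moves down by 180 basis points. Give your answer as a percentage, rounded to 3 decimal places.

Duration effect: -D_mod·Δy = -6.46 × (-0.018) = +0.116280
Convexity effect: ½·C·(Δy)² = 0.5 × 71.5 × (-0.018)² = +0.0115830
ΔP/P ≈ +0.116280 + 0.0115830 = +0.127863
= +12.7863%.

+12.786%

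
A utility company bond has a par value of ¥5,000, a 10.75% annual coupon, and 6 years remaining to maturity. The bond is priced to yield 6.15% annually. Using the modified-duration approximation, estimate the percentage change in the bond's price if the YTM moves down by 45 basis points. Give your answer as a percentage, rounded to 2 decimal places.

+2.06%

Periodic yield y = 0.0615. Modified duration first:
  t   CF        PV=CF/(1+0.0615)^t    t·PV
  1       537.50       506.3589       506.3589
  2       537.50       477.0221       954.0441
  3       537.50       449.3849     1,348.1547
  4       537.50       423.3489     1,693.3958
  5       537.50       398.8214     1,994.1071
  6     5,537.50     3,870.7378    23,224.4265
  Σ                  6,125.6740    29,720.4871
P = 6,125.6740; D_Mac = 4.85179 yrs; D_mod = 4.85179/(1+0.0615) = 4.57069 yrs.
ΔP/P ≈ -D_mod · Δy = -4.57069 × (-0.0045) = +0.020568 = +2.0568%.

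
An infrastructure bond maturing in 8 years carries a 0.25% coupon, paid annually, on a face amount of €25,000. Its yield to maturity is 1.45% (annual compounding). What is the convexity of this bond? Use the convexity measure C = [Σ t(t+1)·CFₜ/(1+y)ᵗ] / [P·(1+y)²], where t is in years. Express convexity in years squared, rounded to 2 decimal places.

69.10

With y = 0.0145:
  t   CF        PV=CF/(1+0.0145)^t    t·PV        t(t+1)·PV
  1        62.50        61.6067        61.6067         123.2134
  2        62.50        60.7262       121.4523         364.3570
  3        62.50        59.8582       179.5747         718.2987
  4        62.50        59.0027       236.0108       1,180.0538
  5        62.50        58.1594       290.7969       1,744.7814
  6        62.50        57.3281       343.9687       2,407.7811
  7        62.50        56.5087       395.5612       3,164.4897
  8    25,062.50    22,336.1326   178,689.0607   1,608,201.5466
  Σ                 22,749.3226   180,318.0321   1,617,904.5217
P = 22,749.3226.
Convexity = Σ t(t+1)·PV / [P·(1+y)²] = 1,617,904.5217 / (22,749.3226 × 1.029210) = 69.10036.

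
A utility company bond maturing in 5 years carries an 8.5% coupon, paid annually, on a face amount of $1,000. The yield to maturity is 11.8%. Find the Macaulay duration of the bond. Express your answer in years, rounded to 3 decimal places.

Periodic yield y = 0.118. Discount each cash flow and weight by its year:
  t   CF        PV=CF/(1+0.118)^t    t·PV
  1        85.00        76.0286        76.0286
  2        85.00        68.0041       136.0083
  3        85.00        60.8266       182.4798
  4        85.00        54.4066       217.6265
  5     1,085.00       621.1847     3,105.9233
  Σ                    880.4506     3,718.0664
Price P = Σ PV = 880.4506.
Macaulay duration = Σ(t·PV) / P = 3,718.0664 / 880.4506 = 4.22291 years.

4.223 years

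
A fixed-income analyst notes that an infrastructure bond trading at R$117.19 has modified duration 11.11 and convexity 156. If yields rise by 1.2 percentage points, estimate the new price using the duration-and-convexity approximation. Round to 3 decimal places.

R$102.883

Duration effect: -D_mod·Δy = -11.11 × (+0.012) = -0.133320
Convexity effect: ½·C·(Δy)² = 0.5 × 156 × (0.012)² = +0.0112320
ΔP/P ≈ -0.133320 + 0.0112320 = -0.122088
New price ≈ 117.19 × (1 - 0.122088) = 102.88250728.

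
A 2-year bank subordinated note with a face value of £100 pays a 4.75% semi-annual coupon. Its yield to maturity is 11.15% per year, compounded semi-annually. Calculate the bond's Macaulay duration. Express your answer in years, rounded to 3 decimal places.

Periodic yield y = 0.05575. Discount each cash flow and weight by its period:
  t   CF        PV=CF/(1+0.05575)^t    t·PV
  1        2.375         2.2496         2.2496
  2        2.375         2.1308         4.2616
  3        2.375         2.0183         6.0548
  4      102.375        82.4042       329.6170
  Σ                     88.8029       342.1830
Price P = Σ PV = 88.8029.
Macaulay duration = Σ(t·PV) / P = 342.1830 / 88.8029 = 3.85329 half-year periods.
In years: 3.85329 / 2 = 1.92664 years.

1.927 years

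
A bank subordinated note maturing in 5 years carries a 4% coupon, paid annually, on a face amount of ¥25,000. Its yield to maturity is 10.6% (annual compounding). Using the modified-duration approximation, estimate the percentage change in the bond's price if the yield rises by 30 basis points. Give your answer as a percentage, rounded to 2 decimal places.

Periodic yield y = 0.106. Modified duration first:
  t   CF        PV=CF/(1+0.106)^t    t·PV
  1     1,000.00       904.1591       904.1591
  2     1,000.00       817.5037     1,635.0075
  3     1,000.00       739.1535     2,217.4604
  4     1,000.00       668.3124     2,673.2494
  5    26,000.00    15,710.7788    78,553.8938
  Σ                 18,839.9075    85,983.7703
P = 18,839.9075; D_Mac = 4.56392 yrs; D_mod = 4.56392/(1+0.106) = 4.12651 yrs.
ΔP/P ≈ -D_mod · Δy = -4.12651 × (+0.003) = -0.012380 = -1.2380%.

-1.24%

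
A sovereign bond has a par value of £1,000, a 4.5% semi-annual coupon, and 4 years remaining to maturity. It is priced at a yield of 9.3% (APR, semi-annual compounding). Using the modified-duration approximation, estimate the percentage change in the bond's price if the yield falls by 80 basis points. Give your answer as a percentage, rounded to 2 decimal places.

Periodic yield y = 0.0465. Modified duration first:
  t   CF        PV=CF/(1+0.0465)^t    t·PV
  1        22.50        21.5002        21.5002
  2        22.50        20.5449        41.0898
  3        22.50        19.6320        58.8960
  4        22.50        18.7597        75.0387
  5        22.50        17.9261        89.6306
  6        22.50        17.1296       102.7776
  7        22.50        16.3685       114.5792
  8     1,022.50       710.8033     5,686.4267
  Σ                    842.6644     6,189.9389
P = 842.6644; D_Mac = 7.34568 half-year periods = 3.67284 yrs; D_mod = 3.67284/(1+0.0465) = 3.50964 yrs.
ΔP/P ≈ -D_mod · Δy = -3.50964 × (-0.008) = +0.028077 = +2.8077%.

+2.81%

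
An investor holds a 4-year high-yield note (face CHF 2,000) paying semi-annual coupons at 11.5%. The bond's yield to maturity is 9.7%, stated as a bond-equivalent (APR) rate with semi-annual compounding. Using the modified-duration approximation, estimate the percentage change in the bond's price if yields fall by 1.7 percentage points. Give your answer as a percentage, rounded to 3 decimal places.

+5.412%

Periodic yield y = 0.0485. Modified duration first:
  t   CF        PV=CF/(1+0.0485)^t    t·PV
  1       115.00       109.6805       109.6805
  2       115.00       104.6071       209.2141
  3       115.00        99.7683       299.3049
  4       115.00        95.1534       380.6134
  5       115.00        90.7519       453.7594
  6       115.00        86.5540       519.3241
  7       115.00        82.5503       577.8523
  8     2,115.00     1,447.9811    11,583.8488
  Σ                  2,117.0465    14,133.5975
P = 2,117.0465; D_Mac = 6.67609 half-year periods = 3.33805 yrs; D_mod = 3.33805/(1+0.0485) = 3.18364 yrs.
ΔP/P ≈ -D_mod · Δy = -3.18364 × (-0.017) = +0.054122 = +5.4122%.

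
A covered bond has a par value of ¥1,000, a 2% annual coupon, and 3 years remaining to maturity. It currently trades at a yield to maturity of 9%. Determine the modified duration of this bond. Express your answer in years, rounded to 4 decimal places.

Periodic yield y = 0.09. First find Macaulay duration:
  t   CF        PV=CF/(1+0.09)^t    t·PV
  1        20.00        18.3486        18.3486
  2        20.00        16.8336        33.6672
  3     1,020.00       787.6271     2,362.8814
  Σ                    822.8094     2,414.8973
P = 822.8094; Macaulay duration = 2,414.8973 / 822.8094 = 2.93494 years.
Modified duration = D_Mac / (1 + y) = 2.93494 / 1.09 = 2.69261 years.

2.6926 years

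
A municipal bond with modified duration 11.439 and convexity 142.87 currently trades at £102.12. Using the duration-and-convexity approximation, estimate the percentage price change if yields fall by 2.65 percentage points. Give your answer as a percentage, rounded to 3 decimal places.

+35.330%

Duration effect: -D_mod·Δy = -11.439 × (-0.0265) = +0.3031335
Convexity effect: ½·C·(Δy)² = 0.5 × 142.87 × (-0.0265)² = +0.05016522875
ΔP/P ≈ +0.3031335 + 0.05016522875 = +0.35329872875
= +35.329872875%.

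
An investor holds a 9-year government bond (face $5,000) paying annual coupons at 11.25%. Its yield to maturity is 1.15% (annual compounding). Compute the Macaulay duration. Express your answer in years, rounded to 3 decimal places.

Periodic yield y = 0.0115. Discount each cash flow and weight by its year:
  t   CF        PV=CF/(1+0.0115)^t    t·PV
  1       562.50       556.1048       556.1048
  2       562.50       549.7823     1,099.5646
  3       562.50       543.5317     1,630.5951
  4       562.50       537.3521     2,149.4085
  5       562.50       531.2428     2,656.2142
  6       562.50       525.2030     3,151.2180
  7       562.50       519.2318     3,634.6229
  8       562.50       513.3286     4,106.6285
  9     5,562.50     5,018.5360    45,166.8236
  Σ                  9,294.3131    64,151.1802
Price P = Σ PV = 9,294.3131.
Macaulay duration = Σ(t·PV) / P = 64,151.1802 / 9,294.3131 = 6.90220 years.

6.902 years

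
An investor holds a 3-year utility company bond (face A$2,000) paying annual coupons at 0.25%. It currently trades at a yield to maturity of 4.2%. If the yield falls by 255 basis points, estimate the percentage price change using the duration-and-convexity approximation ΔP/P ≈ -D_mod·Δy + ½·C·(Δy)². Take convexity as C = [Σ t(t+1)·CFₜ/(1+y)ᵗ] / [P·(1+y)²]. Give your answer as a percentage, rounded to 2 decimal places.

+7.68%

With y = 0.042:
  t   CF        PV=CF/(1+0.042)^t    t·PV        t(t+1)·PV
  1         5.00         4.7985         4.7985           9.5969
  2         5.00         4.6051         9.2101          27.6303
  3     2,005.00     1,772.1938     5,316.5815      21,266.3260
  Σ                  1,781.5973     5,330.5901      21,303.5532
P = 1,781.5973; D_Mac = 2.99203 yrs; D_mod = 2.87143 yrs; C = 11.01304.
Duration effect: -2.87143 × (-0.0255) = +0.073221
Convexity effect: 0.5 × 11.01304 × (-0.0255)² = +0.0035806
ΔP/P ≈ +0.073221 + 0.0035806 = +0.076802 = +7.6802%.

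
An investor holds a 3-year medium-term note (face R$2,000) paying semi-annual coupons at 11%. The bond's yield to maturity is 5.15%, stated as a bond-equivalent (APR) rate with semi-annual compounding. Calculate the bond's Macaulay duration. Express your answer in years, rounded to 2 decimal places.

Periodic yield y = 0.02575. Discount each cash flow and weight by its period:
  t   CF        PV=CF/(1+0.02575)^t    t·PV
  1       110.00       107.2386       107.2386
  2       110.00       104.5465       209.0931
  3       110.00       101.9220       305.7661
  4       110.00        99.3634       397.4537
  5       110.00        96.8691       484.3453
  6     2,110.00     1,811.4790    10,868.8739
  Σ                  2,321.4187    12,372.7707
Price P = Σ PV = 2,321.4187.
Macaulay duration = Σ(t·PV) / P = 12,372.7707 / 2,321.4187 = 5.32983 half-year periods.
In years: 5.32983 / 2 = 2.66492 years.

2.66 years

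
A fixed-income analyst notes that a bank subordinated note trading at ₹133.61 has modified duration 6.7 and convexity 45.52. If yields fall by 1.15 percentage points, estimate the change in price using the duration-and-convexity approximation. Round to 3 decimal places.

Duration effect: -D_mod·Δy = -6.7 × (-0.0115) = +0.077050
Convexity effect: ½·C·(Δy)² = 0.5 × 45.52 × (-0.0115)² = +0.00301001
ΔP/P ≈ +0.077050 + 0.00301001 = +0.08006001
ΔP ≈ 133.61 × (+0.08006001) = +10.6968179361.

+₹10.697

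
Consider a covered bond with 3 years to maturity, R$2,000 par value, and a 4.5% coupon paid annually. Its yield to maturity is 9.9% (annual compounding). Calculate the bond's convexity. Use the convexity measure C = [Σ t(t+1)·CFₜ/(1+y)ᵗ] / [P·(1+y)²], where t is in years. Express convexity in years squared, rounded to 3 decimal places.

With y = 0.099:
  t   CF        PV=CF/(1+0.099)^t    t·PV        t(t+1)·PV
  1        90.00        81.8926        81.8926         163.7853
  2        90.00        74.5156       149.0312         447.0935
  3     2,090.00     1,574.5382     4,723.6147      18,894.4587
  Σ                  1,730.9464     4,954.5385      19,505.3375
P = 1,730.9464.
Convexity = Σ t(t+1)·PV / [P·(1+y)²] = 19,505.3375 / (1,730.9464 × 1.207801) = 9.32985.

9.330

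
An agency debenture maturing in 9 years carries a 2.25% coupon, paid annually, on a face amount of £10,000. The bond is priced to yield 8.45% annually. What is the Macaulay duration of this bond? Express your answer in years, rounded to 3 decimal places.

7.990 years

Periodic yield y = 0.0845. Discount each cash flow and weight by its year:
  t   CF        PV=CF/(1+0.0845)^t    t·PV
  1       225.00       207.4689       207.4689
  2       225.00       191.3037       382.6074
  3       225.00       176.3981       529.1942
  4       225.00       162.6538       650.6153
  5       225.00       149.9805       749.9024
  6       225.00       138.2946       829.7675
  7       225.00       127.5192       892.6345
  8       225.00       117.5834       940.6673
  9    10,225.00     4,927.1673    44,344.5058
  Σ                  6,198.3695    49,527.3634
Price P = Σ PV = 6,198.3695.
Macaulay duration = Σ(t·PV) / P = 49,527.3634 / 6,198.3695 = 7.99039 years.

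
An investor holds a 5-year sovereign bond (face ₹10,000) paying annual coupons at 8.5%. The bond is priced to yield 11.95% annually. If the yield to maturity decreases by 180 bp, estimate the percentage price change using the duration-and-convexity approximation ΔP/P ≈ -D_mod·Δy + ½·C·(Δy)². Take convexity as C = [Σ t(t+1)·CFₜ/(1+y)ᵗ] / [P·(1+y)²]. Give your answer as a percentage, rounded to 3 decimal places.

+7.094%

With y = 0.1195:
  t   CF        PV=CF/(1+0.1195)^t    t·PV        t(t+1)·PV
  1       850.00       759.2675       759.2675       1,518.5351
  2       850.00       678.2202     1,356.4404       4,069.3213
  3       850.00       605.8242     1,817.4727       7,269.8906
  4       850.00       541.1561     2,164.6243      10,823.1214
  5    10,850.00     6,170.3422    30,851.7109     185,110.2653
  Σ                  8,754.8102    36,949.5158     208,791.1337
P = 8,754.8102; D_Mac = 4.22048 yrs; D_mod = 3.76997 yrs; C = 19.02905.
Duration effect: -3.76997 × (-0.018) = +0.067859
Convexity effect: 0.5 × 19.02905 × (-0.018)² = +0.0030827
ΔP/P ≈ +0.067859 + 0.0030827 = +0.070942 = +7.0942%.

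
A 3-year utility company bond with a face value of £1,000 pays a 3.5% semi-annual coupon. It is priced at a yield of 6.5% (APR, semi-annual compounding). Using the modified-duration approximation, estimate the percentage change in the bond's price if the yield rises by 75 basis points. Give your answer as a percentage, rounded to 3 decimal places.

Periodic yield y = 0.0325. Modified duration first:
  t   CF        PV=CF/(1+0.0325)^t    t·PV
  1        17.50        16.9492        16.9492
  2        17.50        16.4156        32.8313
  3        17.50        15.8989        47.6968
  4        17.50        15.3985        61.5939
  5        17.50        14.9138        74.5689
  6     1,017.50       839.8352     5,039.0110
  Σ                    919.4112     5,272.6510
P = 919.4112; D_Mac = 5.73481 half-year periods = 2.86741 yrs; D_mod = 2.86741/(1+0.0325) = 2.77715 yrs.
ΔP/P ≈ -D_mod · Δy = -2.77715 × (+0.0075) = -0.020829 = -2.0829%.

-2.083%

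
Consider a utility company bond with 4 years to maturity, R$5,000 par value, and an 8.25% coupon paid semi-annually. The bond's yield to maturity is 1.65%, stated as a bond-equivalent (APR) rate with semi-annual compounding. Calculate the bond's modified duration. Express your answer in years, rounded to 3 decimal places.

Periodic yield y = 0.00825. First find Macaulay duration:
  t   CF        PV=CF/(1+0.00825)^t    t·PV
  1       206.25       204.5624       204.5624
  2       206.25       202.8885       405.7771
  3       206.25       201.2284       603.6852
  4       206.25       199.5818       798.3274
  5       206.25       197.9488       989.7438
  6       206.25       196.3291     1,177.9743
  7       206.25       194.7226     1,363.0581
  8     5,206.25     4,875.0511    39,000.4089
  Σ                  6,272.3127    44,543.5372
P = 6,272.3127; Macaulay duration = 44,543.5372 / 6,272.3127 = 7.10161 half-year periods = 3.55081 years.
Modified duration = D_Mac / (1 + y) = 3.55081 / 1.00825 = 3.52175 years.

3.522 years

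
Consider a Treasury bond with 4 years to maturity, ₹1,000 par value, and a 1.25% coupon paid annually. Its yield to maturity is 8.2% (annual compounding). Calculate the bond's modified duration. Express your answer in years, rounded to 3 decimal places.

Periodic yield y = 0.082. First find Macaulay duration:
  t   CF        PV=CF/(1+0.082)^t    t·PV
  1        12.50        11.5527        11.5527
  2        12.50        10.6772        21.3543
  3        12.50         9.8680        29.6039
  4     1,012.50       738.7304     2,954.9217
  Σ                    770.8282     3,017.4326
P = 770.8282; Macaulay duration = 3,017.4326 / 770.8282 = 3.91453 years.
Modified duration = D_Mac / (1 + y) = 3.91453 / 1.082 = 3.61787 years.

3.618 years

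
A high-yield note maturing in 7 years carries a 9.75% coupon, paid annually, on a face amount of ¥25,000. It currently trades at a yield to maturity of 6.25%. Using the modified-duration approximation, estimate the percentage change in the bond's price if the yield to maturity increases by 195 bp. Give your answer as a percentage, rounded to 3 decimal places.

-10.158%

Periodic yield y = 0.0625. Modified duration first:
  t   CF        PV=CF/(1+0.0625)^t    t·PV
  1     2,437.50     2,294.1176     2,294.1176
  2     2,437.50     2,159.1696     4,318.3391
  3     2,437.50     2,032.1596     6,096.4787
  4     2,437.50     1,912.6208     7,650.4831
  5     2,437.50     1,800.1137     9,000.5684
  6     2,437.50     1,694.2246    10,165.3478
  7    27,437.50    17,949.0706   125,643.4944
  Σ                 29,841.4765   165,168.8292
P = 29,841.4765; D_Mac = 5.53487 yrs; D_mod = 5.53487/(1+0.0625) = 5.20929 yrs.
ΔP/P ≈ -D_mod · Δy = -5.20929 × (+0.0195) = -0.101581 = -10.1581%.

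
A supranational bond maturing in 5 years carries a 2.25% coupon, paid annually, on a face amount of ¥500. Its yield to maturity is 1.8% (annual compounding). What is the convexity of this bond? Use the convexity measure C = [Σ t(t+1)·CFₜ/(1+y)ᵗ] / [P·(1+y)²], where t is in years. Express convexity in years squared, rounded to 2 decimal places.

With y = 0.018:
  t   CF        PV=CF/(1+0.018)^t    t·PV        t(t+1)·PV
  1        11.25        11.0511        11.0511          22.1022
  2        11.25        10.8557        21.7114          65.1341
  3        11.25        10.6637        31.9912         127.9648
  4        11.25        10.4752        41.9007         209.5036
  5       511.25       467.6215     2,338.1073      14,028.6437
  Σ                    510.6671     2,444.7616      14,453.3483
P = 510.6671.
Convexity = Σ t(t+1)·PV / [P·(1+y)²] = 14,453.3483 / (510.6671 × 1.036324) = 27.31084.

27.31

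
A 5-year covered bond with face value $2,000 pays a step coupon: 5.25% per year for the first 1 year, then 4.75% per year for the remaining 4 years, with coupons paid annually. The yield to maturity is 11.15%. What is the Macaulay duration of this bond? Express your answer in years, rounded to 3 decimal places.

4.474 years

Periodic yield y = 0.1115. Discount each cash flow and weight by its year:
  t   CF        PV=CF/(1+0.1115)^t    t·PV
  1       105.00        94.4669        94.4669
  2        95.00        76.8962       153.7923
  3        95.00        69.1823       207.5470
  4        95.00        62.2423       248.9693
  5     2,095.00     1,234.9139     6,174.5697
  Σ                  1,537.7017     6,879.3452
Price P = Σ PV = 1,537.7017.
Macaulay duration = Σ(t·PV) / P = 6,879.3452 / 1,537.7017 = 4.47378 years.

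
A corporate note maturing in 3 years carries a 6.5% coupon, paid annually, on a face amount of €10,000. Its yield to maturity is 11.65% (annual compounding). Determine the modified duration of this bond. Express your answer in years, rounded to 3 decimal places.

2.515 years

Periodic yield y = 0.1165. First find Macaulay duration:
  t   CF        PV=CF/(1+0.1165)^t    t·PV
  1       650.00       582.1764       582.1764
  2       650.00       521.4299     1,042.8597
  3    10,650.00     7,651.9729    22,955.9188
  Σ                  8,755.5792    24,580.9550
P = 8,755.5792; Macaulay duration = 24,580.9550 / 8,755.5792 = 2.80746 years.
Modified duration = D_Mac / (1 + y) = 2.80746 / 1.1165 = 2.51452 years.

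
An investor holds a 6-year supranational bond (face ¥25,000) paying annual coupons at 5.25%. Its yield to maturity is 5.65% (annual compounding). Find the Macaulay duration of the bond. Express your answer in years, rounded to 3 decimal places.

Periodic yield y = 0.0565. Discount each cash flow and weight by its year:
  t   CF        PV=CF/(1+0.0565)^t    t·PV
  1     1,312.50     1,242.3095     1,242.3095
  2     1,312.50     1,175.8727     2,351.7454
  3     1,312.50     1,112.9888     3,338.9665
  4     1,312.50     1,053.4679     4,213.8716
  5     1,312.50       997.1301     4,985.6503
  6    26,312.50    18,921.0444   113,526.2664
  Σ                 24,502.8134   129,658.8097
Price P = Σ PV = 24,502.8134.
Macaulay duration = Σ(t·PV) / P = 129,658.8097 / 24,502.8134 = 5.29159 years.

5.292 years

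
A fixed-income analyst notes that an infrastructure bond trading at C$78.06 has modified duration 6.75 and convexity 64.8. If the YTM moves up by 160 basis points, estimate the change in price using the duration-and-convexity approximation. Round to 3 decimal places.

-C$7.783

Duration effect: -D_mod·Δy = -6.75 × (+0.016) = -0.108000
Convexity effect: ½·C·(Δy)² = 0.5 × 64.8 × (0.016)² = +0.0082944
ΔP/P ≈ -0.108000 + 0.0082944 = -0.0997056
ΔP ≈ 78.06 × (-0.0997056) = -7.783019136.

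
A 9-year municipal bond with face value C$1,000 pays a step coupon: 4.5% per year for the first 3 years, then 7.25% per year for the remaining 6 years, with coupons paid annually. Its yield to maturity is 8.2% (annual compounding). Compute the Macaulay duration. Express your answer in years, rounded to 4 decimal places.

Periodic yield y = 0.082. Discount each cash flow and weight by its year:
  t   CF        PV=CF/(1+0.082)^t    t·PV
  1        45.00        41.5896        41.5896
  2        45.00        38.4378        76.8755
  3        45.00        35.5247       106.5742
  4        72.50        52.8967       211.5870
  5        72.50        48.8879       244.4397
  6        72.50        45.1829       271.0976
  7        72.50        41.7587       292.3110
  8        72.50        38.5940       308.7521
  9     1,072.50       527.6573     4,748.9157
  Σ                    870.5298     6,302.1425
Price P = Σ PV = 870.5298.
Macaulay duration = Σ(t·PV) / P = 6,302.1425 / 870.5298 = 7.23943 years.

7.2394 years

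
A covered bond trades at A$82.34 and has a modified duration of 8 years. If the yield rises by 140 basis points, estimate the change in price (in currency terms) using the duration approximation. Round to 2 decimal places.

-A$9.22

Duration approximation: ΔP/P ≈ -D_mod · Δy = -8 × (+0.014) = -0.112000.
ΔP ≈ 82.34 × (-0.112000) = -9.22208.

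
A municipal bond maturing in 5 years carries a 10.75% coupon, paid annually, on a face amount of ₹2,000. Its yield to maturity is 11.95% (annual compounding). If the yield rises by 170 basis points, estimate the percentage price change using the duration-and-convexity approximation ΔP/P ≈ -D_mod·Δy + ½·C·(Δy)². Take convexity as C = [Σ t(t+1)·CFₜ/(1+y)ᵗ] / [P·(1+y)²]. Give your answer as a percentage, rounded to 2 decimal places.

-5.96%

With y = 0.1195:
  t   CF        PV=CF/(1+0.1195)^t    t·PV        t(t+1)·PV
  1       215.00       192.0500       192.0500         384.1000
  2       215.00       171.5498       343.0996       1,029.2989
  3       215.00       153.2379       459.7137       1,838.8547
  4       215.00       136.8807       547.5226       2,737.6131
  5     2,215.00     1,259.6597     6,298.2986      37,789.7915
  Σ                  1,913.3781     7,840.6845      43,779.6582
P = 1,913.3781; D_Mac = 4.09782 yrs; D_mod = 3.66040 yrs; C = 18.25675.
Duration effect: -3.66040 × (+0.017) = -0.062227
Convexity effect: 0.5 × 18.25675 × (0.017)² = +0.0026381
ΔP/P ≈ -0.062227 + 0.0026381 = -0.059589 = -5.9589%.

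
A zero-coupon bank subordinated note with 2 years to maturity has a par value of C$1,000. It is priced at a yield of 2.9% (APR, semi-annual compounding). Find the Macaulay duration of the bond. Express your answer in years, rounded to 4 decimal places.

A zero-coupon bond has a single cash flow at maturity, so its Macaulay duration equals its maturity: 2 years.
(Equivalently: 4 semi-annual periods ÷ 2 = 2 years.)

2.0000 years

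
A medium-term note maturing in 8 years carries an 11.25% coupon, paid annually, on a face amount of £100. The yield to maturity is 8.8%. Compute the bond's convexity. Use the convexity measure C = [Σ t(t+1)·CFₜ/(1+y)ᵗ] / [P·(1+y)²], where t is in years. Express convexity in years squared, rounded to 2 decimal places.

With y = 0.088:
  t   CF        PV=CF/(1+0.088)^t    t·PV        t(t+1)·PV
  1        11.25        10.3401        10.3401          20.6801
  2        11.25         9.5037        19.0075          57.0225
  3        11.25         8.7351        26.2052         104.8207
  4        11.25         8.0285        32.1142         160.5709
  5        11.25         7.3792        36.8959         221.3754
  6        11.25         6.7823        40.6940         284.8580
  7        11.25         6.2338        43.6363         349.0907
  8       111.25        56.6590       453.2719       4,079.4475
  Σ                    113.6617       662.1651       5,277.8659
P = 113.6617.
Convexity = Σ t(t+1)·PV / [P·(1+y)²] = 5,277.8659 / (113.6617 × 1.183744) = 39.22712.

39.23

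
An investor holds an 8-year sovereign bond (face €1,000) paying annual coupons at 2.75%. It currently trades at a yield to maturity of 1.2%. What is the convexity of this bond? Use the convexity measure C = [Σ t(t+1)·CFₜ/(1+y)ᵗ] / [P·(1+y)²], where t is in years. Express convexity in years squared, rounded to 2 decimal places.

With y = 0.012:
  t   CF        PV=CF/(1+0.012)^t    t·PV        t(t+1)·PV
  1        27.50        27.1739        27.1739          54.3478
  2        27.50        26.8517        53.7034         161.1102
  3        27.50        26.5333        79.5999         318.3995
  4        27.50        26.2187       104.8747         524.3734
  5        27.50        25.9078       129.5389         777.2333
  6        27.50        25.6006       153.6034       1,075.2239
  7        27.50        25.2970       177.0790       1,416.6323
  8     1,027.50       933.9803     7,471.8427      67,246.5839
  Σ                  1,117.5632     8,197.4158      71,573.9042
P = 1,117.5632.
Convexity = Σ t(t+1)·PV / [P·(1+y)²] = 71,573.9042 / (1,117.5632 × 1.024144) = 62.53477.

62.53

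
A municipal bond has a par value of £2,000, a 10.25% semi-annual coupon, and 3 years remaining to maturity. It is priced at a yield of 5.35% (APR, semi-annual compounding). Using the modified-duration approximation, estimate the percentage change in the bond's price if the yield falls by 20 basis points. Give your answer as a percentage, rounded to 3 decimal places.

Periodic yield y = 0.02675. Modified duration first:
  t   CF        PV=CF/(1+0.02675)^t    t·PV
  1       102.50        99.8296        99.8296
  2       102.50        97.2287       194.4574
  3       102.50        94.6956       284.0868
  4       102.50        92.2285       368.9139
  5       102.50        89.8256       449.1282
  6     2,102.50     1,794.5177    10,767.1059
  Σ                  2,268.3256    12,163.5217
P = 2,268.3256; D_Mac = 5.36233 half-year periods = 2.68117 yrs; D_mod = 2.68117/(1+0.02675) = 2.61131 yrs.
ΔP/P ≈ -D_mod · Δy = -2.61131 × (-0.002) = +0.005223 = +0.5223%.

+0.522%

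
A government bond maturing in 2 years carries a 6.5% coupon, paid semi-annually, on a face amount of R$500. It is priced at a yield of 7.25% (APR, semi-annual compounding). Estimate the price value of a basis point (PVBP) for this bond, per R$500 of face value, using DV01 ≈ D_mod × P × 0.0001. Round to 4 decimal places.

Periodic yield y = 0.03625.
  t   CF        PV=CF/(1+0.03625)^t    t·PV
  1        16.25        15.6815        15.6815
  2        16.25        15.1330        30.2659
  3        16.25        14.6036        43.8108
  4       516.25       447.7153     1,790.8610
  Σ                    493.1334     1,880.6193
P = 493.1334; D_Mac = 3.81361 half-year periods = 1.90681 yrs; D_mod = 1.84010 yrs.
DV01 ≈ 1.84010 × 493.1334 × 0.0001 = 0.090742.

R$0.0907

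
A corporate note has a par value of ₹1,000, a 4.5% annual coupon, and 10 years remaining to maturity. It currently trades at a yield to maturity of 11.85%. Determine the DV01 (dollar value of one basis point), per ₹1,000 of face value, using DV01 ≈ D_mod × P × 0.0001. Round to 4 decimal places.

Periodic yield y = 0.1185.
  t   CF        PV=CF/(1+0.1185)^t    t·PV
  1        45.00        40.2325        40.2325
  2        45.00        35.9700        71.9400
  3        45.00        32.1591        96.4774
  4        45.00        28.7520       115.0081
  5        45.00        25.7059       128.5294
  6        45.00        22.9825       137.8948
  7        45.00        20.5476       143.8330
  8        45.00        18.3707       146.9652
  9        45.00        16.4244       147.8193
  10    1,045.00       341.0016     3,410.0159
  Σ                    582.1462     4,438.7157
P = 582.1462; D_Mac = 7.62474 yrs; D_mod = 6.81694 yrs.
DV01 ≈ 6.81694 × 582.1462 × 0.0001 = 0.396845.

₹0.3968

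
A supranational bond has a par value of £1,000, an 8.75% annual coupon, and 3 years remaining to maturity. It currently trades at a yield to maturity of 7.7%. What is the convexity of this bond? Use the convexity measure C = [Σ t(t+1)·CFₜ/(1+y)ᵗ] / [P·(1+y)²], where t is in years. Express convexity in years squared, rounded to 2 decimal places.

With y = 0.077:
  t   CF        PV=CF/(1+0.077)^t    t·PV        t(t+1)·PV
  1        87.50        81.2442        81.2442         162.4884
  2        87.50        75.4357       150.8713         452.6139
  3     1,087.50       870.5268     2,611.5805      10,446.3218
  Σ                  1,027.2067     2,843.6960      11,061.4241
P = 1,027.2067.
Convexity = Σ t(t+1)·PV / [P·(1+y)²] = 11,061.4241 / (1,027.2067 × 1.159929) = 9.28372.

9.28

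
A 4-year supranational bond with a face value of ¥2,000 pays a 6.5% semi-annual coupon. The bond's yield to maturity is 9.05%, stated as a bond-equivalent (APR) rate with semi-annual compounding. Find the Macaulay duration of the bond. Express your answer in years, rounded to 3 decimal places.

3.564 years

Periodic yield y = 0.04525. Discount each cash flow and weight by its period:
  t   CF        PV=CF/(1+0.04525)^t    t·PV
  1        65.00        62.1861        62.1861
  2        65.00        59.4940       118.9880
  3        65.00        56.9184       170.7553
  4        65.00        54.4544       217.8174
  5        65.00        52.0970       260.4849
  6        65.00        49.8416       299.0498
  7        65.00        47.6839       333.7876
  8     2,065.00     1,449.3012    11,594.4095
  Σ                  1,831.9766    13,057.4784
Price P = Σ PV = 1,831.9766.
Macaulay duration = Σ(t·PV) / P = 13,057.4784 / 1,831.9766 = 7.12754 half-year periods.
In years: 7.12754 / 2 = 3.56377 years.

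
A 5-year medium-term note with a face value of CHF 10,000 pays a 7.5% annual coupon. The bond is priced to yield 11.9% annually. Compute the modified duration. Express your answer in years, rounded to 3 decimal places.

Periodic yield y = 0.119. First find Macaulay duration:
  t   CF        PV=CF/(1+0.119)^t    t·PV
  1       750.00       670.2413       670.2413
  2       750.00       598.9645     1,197.9290
  3       750.00       535.2677     1,605.8030
  4       750.00       478.3446     1,913.3786
  5    10,750.00     6,127.1432    30,635.7161
  Σ                  8,409.9613    36,023.0679
P = 8,409.9613; Macaulay duration = 36,023.0679 / 8,409.9613 = 4.28338 years.
Modified duration = D_Mac / (1 + y) = 4.28338 / 1.119 = 3.82786 years.

3.828 years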